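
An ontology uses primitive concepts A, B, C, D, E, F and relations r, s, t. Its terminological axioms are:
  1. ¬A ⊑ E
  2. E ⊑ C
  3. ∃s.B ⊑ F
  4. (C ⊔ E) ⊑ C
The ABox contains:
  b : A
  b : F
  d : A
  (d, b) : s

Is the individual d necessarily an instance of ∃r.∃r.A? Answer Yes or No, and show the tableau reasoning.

1. d : ∃r.∃r.A?  L(d) = {A} ∪ {∀r.∀r.¬A}
   open: L(d) ⊇ {A, ¬C, ¬E, ∀r.∀r.¬A, ∀s.¬B} — d ∉ ∃r.∃r.A possible
2. Hence d : ∃r.∃r.A: not entailed.

No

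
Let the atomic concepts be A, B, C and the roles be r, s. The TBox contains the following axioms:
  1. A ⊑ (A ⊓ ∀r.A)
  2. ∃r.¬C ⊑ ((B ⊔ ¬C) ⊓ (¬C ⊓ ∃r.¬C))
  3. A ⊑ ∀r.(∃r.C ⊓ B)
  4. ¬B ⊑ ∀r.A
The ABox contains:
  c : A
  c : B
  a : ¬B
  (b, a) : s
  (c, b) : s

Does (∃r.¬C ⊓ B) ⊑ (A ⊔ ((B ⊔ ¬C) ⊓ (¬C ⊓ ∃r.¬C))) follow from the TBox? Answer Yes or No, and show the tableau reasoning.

1. (∃r.¬C ⊓ B) ⊑ (A ⊔ ((B ⊔ ¬C) ⊓ (¬C ⊓ ∃r.¬C)))  ⇔  ((∃r.¬C ⊓ B) ⊓ (¬A ⊓ ((¬B ⊓ C) ⊔ (C ⊔ ∀r.C)))) unsat w.r.t. T
   all branches close; clash {C, ¬C} at an ∃-successor
2. Hence (∃r.¬C ⊓ B) ⊑ (A ⊔ ((B ⊔ ¬C) ⊓ (¬C ⊓ ∃r.¬C))): entailed.

Yes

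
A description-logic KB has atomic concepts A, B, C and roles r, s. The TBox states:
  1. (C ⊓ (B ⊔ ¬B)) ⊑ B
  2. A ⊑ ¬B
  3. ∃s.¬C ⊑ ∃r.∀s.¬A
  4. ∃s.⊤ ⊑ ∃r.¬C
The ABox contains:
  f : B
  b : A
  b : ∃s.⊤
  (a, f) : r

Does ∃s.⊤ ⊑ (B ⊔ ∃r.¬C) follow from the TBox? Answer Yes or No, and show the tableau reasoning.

1. ∃s.⊤ ⊑ (B ⊔ ∃r.¬C)  ⇔  (∃s.⊤ ⊓ (¬B ⊓ ∀r.C)) unsat w.r.t. T
   all branches close; clash {B, ¬B} at x₀
2. Hence ∃s.⊤ ⊑ (B ⊔ ∃r.¬C): entailed.

Yes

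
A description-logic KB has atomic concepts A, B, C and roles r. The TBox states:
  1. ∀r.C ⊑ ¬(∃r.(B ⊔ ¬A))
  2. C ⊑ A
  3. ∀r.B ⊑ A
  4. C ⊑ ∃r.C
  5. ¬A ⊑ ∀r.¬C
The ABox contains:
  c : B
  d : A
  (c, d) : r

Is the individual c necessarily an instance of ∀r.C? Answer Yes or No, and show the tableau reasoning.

No

1. c : ∀r.C?  L(c) = {B} ∪ {∃r.¬C}
   open: L(c) ⊇ {A, B, ¬C, ∃r.¬C} (+ ∃-successors) — c ∉ ∀r.C possible
2. Hence c : ∀r.C: not entailed.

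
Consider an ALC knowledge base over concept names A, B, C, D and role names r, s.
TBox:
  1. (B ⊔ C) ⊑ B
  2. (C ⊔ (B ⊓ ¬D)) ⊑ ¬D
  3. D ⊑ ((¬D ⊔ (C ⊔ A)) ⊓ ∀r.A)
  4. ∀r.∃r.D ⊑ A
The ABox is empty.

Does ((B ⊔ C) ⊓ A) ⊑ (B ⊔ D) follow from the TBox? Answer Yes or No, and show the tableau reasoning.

Yes

1. ((B ⊔ C) ⊓ A) ⊑ (B ⊔ D)  ⇔  (((B ⊔ C) ⊓ A) ⊓ (¬B ⊓ ¬D)) unsat w.r.t. T
   all branches close; clash {B, ¬B} at x₀
2. Hence ((B ⊔ C) ⊓ A) ⊑ (B ⊔ D): entailed.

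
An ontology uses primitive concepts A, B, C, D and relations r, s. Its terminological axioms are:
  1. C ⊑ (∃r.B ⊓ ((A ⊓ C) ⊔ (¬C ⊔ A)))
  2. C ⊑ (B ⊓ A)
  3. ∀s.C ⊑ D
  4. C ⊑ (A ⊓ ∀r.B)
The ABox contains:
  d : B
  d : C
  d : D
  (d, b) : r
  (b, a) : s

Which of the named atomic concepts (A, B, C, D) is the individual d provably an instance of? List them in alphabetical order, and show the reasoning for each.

1. d : A?  L(d) = {B, C, D} ∪ {¬A}
   clash {A, ¬A} at d — d ∈ A
2. d : B?  L(d) = {B, C, D} ∪ {¬B}
   clash {B, ¬B} at d — d ∈ B
3. d : C?  L(d) = {B, C, D} ∪ {¬C}
   clash {C, ¬C} at d — d ∈ C
4. d : D?  L(d) = {B, C, D} ∪ {¬D}
   clash {D, ¬D} at d — d ∈ D
5. Entailed for d: {A, B, C, D}

{A, B, C, D}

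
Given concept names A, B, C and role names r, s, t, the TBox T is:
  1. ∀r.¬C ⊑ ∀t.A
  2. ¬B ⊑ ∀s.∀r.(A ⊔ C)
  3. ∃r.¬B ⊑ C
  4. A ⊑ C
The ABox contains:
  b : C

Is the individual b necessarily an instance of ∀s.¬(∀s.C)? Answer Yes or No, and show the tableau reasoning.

1. b : ∀s.¬(∀s.C)?  L(b) = {C} ∪ {∃s.∀s.C}
   open: L(b) ⊇ {B, C, ∃r.C, ∃s.∀s.C} (+ ∃-successors) — b ∉ ∀s.¬(∀s.C) possible
2. Hence b : ∀s.¬(∀s.C): not entailed.

No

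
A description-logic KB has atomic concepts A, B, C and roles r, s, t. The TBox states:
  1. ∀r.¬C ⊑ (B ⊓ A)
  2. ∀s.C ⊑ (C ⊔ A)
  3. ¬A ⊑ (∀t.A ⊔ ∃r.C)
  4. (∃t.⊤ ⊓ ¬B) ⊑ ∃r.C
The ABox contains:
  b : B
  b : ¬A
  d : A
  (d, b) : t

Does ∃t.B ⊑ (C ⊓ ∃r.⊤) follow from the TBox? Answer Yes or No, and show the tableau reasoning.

No

1. ∃t.B ⊑ (C ⊓ ∃r.⊤)  ⇔  (∃t.B ⊓ (¬C ⊔ ∀r.⊥)) unsat w.r.t. T
   open: L(x₀) ⊇ {A, ¬C, ∃r.C, ∃s.¬C, ∃t.B} (+ ∃-successors)
2. Hence ∃t.B ⊑ (C ⊓ ∃r.⊤): not entailed.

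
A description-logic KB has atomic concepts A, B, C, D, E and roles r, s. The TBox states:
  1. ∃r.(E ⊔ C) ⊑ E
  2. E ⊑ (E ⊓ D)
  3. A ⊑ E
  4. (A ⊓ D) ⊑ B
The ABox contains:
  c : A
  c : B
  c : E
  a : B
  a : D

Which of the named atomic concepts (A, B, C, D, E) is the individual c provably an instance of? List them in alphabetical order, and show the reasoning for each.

{A, B, D, E}

1. c : A?  L(c) = {A, B, E} ∪ {¬A}
   clash {A, ¬A} at c — c ∈ A
2. c : B?  L(c) = {A, B, E} ∪ {¬B}
   clash {B, ¬B} at c — c ∈ B
3. c : C?  L(c) = {A, B, E} ∪ {¬C}
   apply at c: E⊑(E ⊓ D)
   open: L(c) ⊇ {A, B, D, E, ¬C} — c ∉ C possible
4. c : D?  L(c) = {A, B, E} ∪ {¬D}
   clash {D, ¬D} at c — c ∈ D
5. c : E?  L(c) = {A, B, E} ∪ {¬E}
   clash {E, ¬E} at c — c ∈ E
6. Entailed for c: {A, B, D, E}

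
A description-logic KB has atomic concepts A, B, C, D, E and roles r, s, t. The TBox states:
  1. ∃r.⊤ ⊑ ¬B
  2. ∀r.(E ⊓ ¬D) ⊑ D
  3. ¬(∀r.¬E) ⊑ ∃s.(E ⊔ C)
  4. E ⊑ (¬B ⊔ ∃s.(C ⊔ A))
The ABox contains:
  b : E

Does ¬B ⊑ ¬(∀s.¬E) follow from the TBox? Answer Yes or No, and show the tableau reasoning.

No

1. ¬B ⊑ ¬(∀s.¬E)  ⇔  (¬B ⊓ ∀s.¬E) unsat w.r.t. T
   open: L(x₀) ⊇ {¬B, ¬E, ∀r.¬E, ∀s.¬E, ∃r.(¬E ⊔ D)} (+ ∃-successors)
2. Hence ¬B ⊑ ¬(∀s.¬E): not entailed.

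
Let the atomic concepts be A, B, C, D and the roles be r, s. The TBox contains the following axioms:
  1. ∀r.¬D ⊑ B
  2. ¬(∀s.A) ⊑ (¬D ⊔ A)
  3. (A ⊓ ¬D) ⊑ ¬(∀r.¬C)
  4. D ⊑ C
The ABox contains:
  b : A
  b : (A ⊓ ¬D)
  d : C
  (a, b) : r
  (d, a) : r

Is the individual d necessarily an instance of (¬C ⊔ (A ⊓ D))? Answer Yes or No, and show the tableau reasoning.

No

1. d : (¬C ⊔ (A ⊓ D))?  L(d) = {C} ∪ {(C ⊓ (¬A ⊔ ¬D))}
   open: L(d) ⊇ {C, ¬A, ∀s.A, ∃r.D} (+ ∃-successors) — d ∉ (¬C ⊔ (A ⊓ D)) possible
2. Hence d : (¬C ⊔ (A ⊓ D)): not entailed.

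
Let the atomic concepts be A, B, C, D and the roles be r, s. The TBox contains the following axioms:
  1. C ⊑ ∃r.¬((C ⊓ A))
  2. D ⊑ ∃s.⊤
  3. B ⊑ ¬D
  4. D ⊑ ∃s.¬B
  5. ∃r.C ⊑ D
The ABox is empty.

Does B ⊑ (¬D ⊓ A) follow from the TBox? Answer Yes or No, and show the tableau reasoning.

No

1. B ⊑ (¬D ⊓ A)  ⇔  (B ⊓ (D ⊔ ¬A)) unsat w.r.t. T
   apply at x₀: B⊑¬D
   open: L(x₀) ⊇ {B, ¬A, ¬C, ¬D, ∀r.¬C}
2. Hence B ⊑ (¬D ⊓ A): not entailed.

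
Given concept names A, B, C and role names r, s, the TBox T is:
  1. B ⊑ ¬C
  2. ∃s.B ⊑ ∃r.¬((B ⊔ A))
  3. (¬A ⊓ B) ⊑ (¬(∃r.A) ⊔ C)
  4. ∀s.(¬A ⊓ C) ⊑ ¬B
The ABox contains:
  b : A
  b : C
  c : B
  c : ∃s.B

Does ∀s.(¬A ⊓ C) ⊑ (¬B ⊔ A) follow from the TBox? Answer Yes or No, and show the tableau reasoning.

Yes

1. ∀s.(¬A ⊓ C) ⊑ (¬B ⊔ A)  ⇔  (∀s.(¬A ⊓ C) ⊓ (B ⊓ ¬A)) unsat w.r.t. T
   all branches close; clash {C, ¬C} at x₀
2. Hence ∀s.(¬A ⊓ C) ⊑ (¬B ⊔ A): entailed.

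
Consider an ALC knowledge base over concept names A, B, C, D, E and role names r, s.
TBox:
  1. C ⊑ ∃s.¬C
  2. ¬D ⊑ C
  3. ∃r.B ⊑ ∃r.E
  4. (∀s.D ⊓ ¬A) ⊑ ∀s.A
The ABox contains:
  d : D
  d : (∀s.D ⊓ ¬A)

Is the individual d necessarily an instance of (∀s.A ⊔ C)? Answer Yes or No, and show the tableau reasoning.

Yes

1. d : (∀s.A ⊔ C)?  L(d) = {D, (∀s.D ⊓ ¬A)} ∪ {(∃s.¬A ⊓ ¬C)}
   clash {A, ¬A} at an ∃-successor — d ∈ (∀s.A ⊔ C)
2. Hence d : (∀s.A ⊔ C): entailed.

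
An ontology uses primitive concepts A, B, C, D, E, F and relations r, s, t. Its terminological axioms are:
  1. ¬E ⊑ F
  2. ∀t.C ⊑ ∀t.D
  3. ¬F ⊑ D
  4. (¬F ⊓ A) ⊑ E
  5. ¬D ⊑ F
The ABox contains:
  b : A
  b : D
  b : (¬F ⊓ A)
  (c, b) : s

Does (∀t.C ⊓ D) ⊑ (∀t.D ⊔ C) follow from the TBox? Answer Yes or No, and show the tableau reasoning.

1. (∀t.C ⊓ D) ⊑ (∀t.D ⊔ C)  ⇔  ((∀t.C ⊓ D) ⊓ (∃t.¬D ⊓ ¬C)) unsat w.r.t. T
   all branches close; clash {D, ¬D} at an ∃-successor
2. Hence (∀t.C ⊓ D) ⊑ (∀t.D ⊔ C): entailed.

Yes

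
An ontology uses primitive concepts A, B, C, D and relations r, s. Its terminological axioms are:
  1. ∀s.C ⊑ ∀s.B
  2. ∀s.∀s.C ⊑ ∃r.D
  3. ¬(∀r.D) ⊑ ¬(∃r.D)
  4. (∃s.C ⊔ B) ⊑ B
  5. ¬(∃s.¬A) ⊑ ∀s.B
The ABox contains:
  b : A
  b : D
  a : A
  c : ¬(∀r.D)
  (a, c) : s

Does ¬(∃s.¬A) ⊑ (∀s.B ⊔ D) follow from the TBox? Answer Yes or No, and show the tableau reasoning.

1. ¬(∃s.¬A) ⊑ (∀s.B ⊔ D)  ⇔  (∀s.A ⊓ (∃s.¬B ⊓ ¬D)) unsat w.r.t. T
   all branches close; clash {D, ¬D} at an ∃-successor
2. Hence ¬(∃s.¬A) ⊑ (∀s.B ⊔ D): entailed.

Yes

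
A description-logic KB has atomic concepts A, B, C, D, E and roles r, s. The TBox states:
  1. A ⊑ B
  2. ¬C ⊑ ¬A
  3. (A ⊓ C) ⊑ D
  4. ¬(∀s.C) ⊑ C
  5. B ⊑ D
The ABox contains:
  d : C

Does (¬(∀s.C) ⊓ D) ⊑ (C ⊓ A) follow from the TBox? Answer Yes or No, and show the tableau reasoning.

1. (¬(∀s.C) ⊓ D) ⊑ (C ⊓ A)  ⇔  ((∃s.¬C ⊓ D) ⊓ (¬C ⊔ ¬A)) unsat w.r.t. T
   apply at x₀: ¬(∀s.C)⊑C
   open: L(x₀) ⊇ {C, D, ¬A, ∃s.¬C} (+ ∃-successors)
2. Hence (¬(∀s.C) ⊓ D) ⊑ (C ⊓ A): not entailed.

No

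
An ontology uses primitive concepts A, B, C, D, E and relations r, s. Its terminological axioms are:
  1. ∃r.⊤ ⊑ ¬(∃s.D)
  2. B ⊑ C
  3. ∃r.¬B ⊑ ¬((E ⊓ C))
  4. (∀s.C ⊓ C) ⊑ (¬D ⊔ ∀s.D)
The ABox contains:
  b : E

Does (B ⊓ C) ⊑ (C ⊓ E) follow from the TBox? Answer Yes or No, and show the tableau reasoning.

1. (B ⊓ C) ⊑ (C ⊓ E)  ⇔  ((B ⊓ C) ⊓ (¬C ⊔ ¬E)) unsat w.r.t. T
   open: L(x₀) ⊇ {B, C, ¬E, ∀r.B, ∀r.⊥, …} (+ ∃-successors)
2. Hence (B ⊓ C) ⊑ (C ⊓ E): not entailed.

No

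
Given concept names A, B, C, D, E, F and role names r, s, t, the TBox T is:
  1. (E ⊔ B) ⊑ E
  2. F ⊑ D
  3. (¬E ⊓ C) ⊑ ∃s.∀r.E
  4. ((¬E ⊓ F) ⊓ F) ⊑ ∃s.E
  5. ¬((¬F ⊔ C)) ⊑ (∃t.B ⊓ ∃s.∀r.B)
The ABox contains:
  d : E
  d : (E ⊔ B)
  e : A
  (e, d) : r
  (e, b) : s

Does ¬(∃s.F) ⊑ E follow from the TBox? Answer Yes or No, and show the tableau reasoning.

No

1. ¬(∃s.F) ⊑ E  ⇔  (∀s.¬F ⊓ ¬E) unsat w.r.t. T
   open: L(x₀) ⊇ {¬B, ¬C, ¬E, ¬F, ∀s.¬F}
2. Hence ¬(∃s.F) ⊑ E: not entailed.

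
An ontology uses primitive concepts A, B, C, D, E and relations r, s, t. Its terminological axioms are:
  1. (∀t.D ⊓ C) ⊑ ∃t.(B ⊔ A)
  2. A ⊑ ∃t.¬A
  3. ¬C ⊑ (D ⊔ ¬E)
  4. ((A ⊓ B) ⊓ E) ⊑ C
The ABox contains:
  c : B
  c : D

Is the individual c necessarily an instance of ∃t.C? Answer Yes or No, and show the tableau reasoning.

1. c : ∃t.C?  L(c) = {B, D} ∪ {∀t.¬C}
   open: L(c) ⊇ {B, C, D, ¬A, ∀t.¬C, …} (+ ∃-successors) — c ∉ ∃t.C possible
2. Hence c : ∃t.C: not entailed.

No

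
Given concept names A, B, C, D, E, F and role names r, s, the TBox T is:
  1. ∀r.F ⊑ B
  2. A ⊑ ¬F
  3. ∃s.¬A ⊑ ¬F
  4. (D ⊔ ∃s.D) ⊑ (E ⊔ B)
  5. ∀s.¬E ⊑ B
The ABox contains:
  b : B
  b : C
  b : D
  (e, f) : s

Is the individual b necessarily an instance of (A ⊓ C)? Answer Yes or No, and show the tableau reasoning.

1. b : (A ⊓ C)?  L(b) = {B, C, D} ∪ {(¬A ⊔ ¬C)}
   open: L(b) ⊇ {B, C, D, ¬A, ∀s.A} — b ∉ (A ⊓ C) possible
2. Hence b : (A ⊓ C): not entailed.

No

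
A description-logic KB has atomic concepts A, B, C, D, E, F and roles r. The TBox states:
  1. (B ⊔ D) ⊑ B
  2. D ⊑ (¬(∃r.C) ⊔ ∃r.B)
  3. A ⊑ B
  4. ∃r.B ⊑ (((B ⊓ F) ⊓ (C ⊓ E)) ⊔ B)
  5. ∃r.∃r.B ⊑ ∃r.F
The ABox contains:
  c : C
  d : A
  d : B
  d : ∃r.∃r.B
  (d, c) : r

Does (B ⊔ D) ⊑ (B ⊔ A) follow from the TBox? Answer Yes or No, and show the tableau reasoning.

1. (B ⊔ D) ⊑ (B ⊔ A)  ⇔  ((B ⊔ D) ⊓ (¬B ⊓ ¬A)) unsat w.r.t. T
   all branches close; clash {B, ¬B} at x₀
2. Hence (B ⊔ D) ⊑ (B ⊔ A): entailed.

Yes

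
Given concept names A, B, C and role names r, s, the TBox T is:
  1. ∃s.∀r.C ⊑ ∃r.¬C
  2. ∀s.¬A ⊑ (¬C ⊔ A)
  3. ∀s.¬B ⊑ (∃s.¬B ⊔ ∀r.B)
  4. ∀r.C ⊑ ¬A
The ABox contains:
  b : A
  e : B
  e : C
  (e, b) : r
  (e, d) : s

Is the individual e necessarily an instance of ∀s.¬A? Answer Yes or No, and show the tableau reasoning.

1. e : ∀s.¬A?  L(e) = {B, C} ∪ {∃s.A}
   open: L(e) ⊇ {B, C, ∃r.¬C, ∃s.A, ∃s.B} (+ ∃-successors) — e ∉ ∀s.¬A possible
2. Hence e : ∀s.¬A: not entailed.

No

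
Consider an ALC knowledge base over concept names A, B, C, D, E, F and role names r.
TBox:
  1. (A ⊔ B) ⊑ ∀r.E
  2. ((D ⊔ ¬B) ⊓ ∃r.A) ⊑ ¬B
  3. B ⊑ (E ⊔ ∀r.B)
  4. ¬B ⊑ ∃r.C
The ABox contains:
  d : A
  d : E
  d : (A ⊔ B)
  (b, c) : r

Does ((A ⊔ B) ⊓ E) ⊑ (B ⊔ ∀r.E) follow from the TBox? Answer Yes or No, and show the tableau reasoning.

Yes

1. ((A ⊔ B) ⊓ E) ⊑ (B ⊔ ∀r.E)  ⇔  (((A ⊔ B) ⊓ E) ⊓ (¬B ⊓ ∃r.¬E)) unsat w.r.t. T
   all branches close; clash {B, ¬B} at x₀
2. Hence ((A ⊔ B) ⊓ E) ⊑ (B ⊔ ∀r.E): entailed.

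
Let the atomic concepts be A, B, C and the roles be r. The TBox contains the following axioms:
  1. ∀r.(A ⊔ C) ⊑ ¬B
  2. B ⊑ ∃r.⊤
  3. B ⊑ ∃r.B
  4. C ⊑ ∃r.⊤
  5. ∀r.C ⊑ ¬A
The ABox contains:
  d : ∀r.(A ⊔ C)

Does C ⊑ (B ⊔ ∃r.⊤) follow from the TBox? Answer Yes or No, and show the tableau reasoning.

Yes

1. C ⊑ (B ⊔ ∃r.⊤)  ⇔  (C ⊓ (¬B ⊓ ∀r.⊥)) unsat w.r.t. T
   all branches close; clash ⊥ at an ∃-successor
2. Hence C ⊑ (B ⊔ ∃r.⊤): entailed.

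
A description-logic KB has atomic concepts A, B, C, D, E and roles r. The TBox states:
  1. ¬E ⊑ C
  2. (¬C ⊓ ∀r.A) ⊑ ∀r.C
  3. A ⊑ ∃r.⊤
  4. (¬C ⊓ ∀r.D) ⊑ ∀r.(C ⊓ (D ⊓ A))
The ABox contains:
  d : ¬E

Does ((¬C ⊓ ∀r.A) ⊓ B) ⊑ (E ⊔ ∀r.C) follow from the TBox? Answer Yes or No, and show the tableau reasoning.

Yes

1. ((¬C ⊓ ∀r.A) ⊓ B) ⊑ (E ⊔ ∀r.C)  ⇔  (((¬C ⊓ ∀r.A) ⊓ B) ⊓ (¬E ⊓ ∃r.¬C)) unsat w.r.t. T
   all branches close; clash {C, ¬C} at x₀
2. Hence ((¬C ⊓ ∀r.A) ⊓ B) ⊑ (E ⊔ ∀r.C): entailed.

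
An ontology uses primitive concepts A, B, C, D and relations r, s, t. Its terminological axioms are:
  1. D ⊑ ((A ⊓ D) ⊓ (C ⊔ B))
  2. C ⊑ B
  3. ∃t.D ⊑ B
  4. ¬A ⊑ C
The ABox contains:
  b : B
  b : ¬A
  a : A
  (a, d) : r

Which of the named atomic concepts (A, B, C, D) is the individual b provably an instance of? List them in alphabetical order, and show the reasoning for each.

1. b : A?  L(b) = {B, ¬A} ∪ {¬A}
   apply at b: ¬A⊑C
   open: L(b) ⊇ {B, C, ¬A, ¬D} — b ∉ A possible
2. b : B?  L(b) = {B, ¬A} ∪ {¬B}
   clash {B, ¬B} at b — b ∈ B
3. b : C?  L(b) = {B, ¬A} ∪ {¬C}
   clash {C, ¬C} at b — b ∈ C
4. b : D?  L(b) = {B, ¬A} ∪ {¬D}
   apply at b: ¬A⊑C
   open: L(b) ⊇ {B, C, ¬A, ¬D} — b ∉ D possible
5. Entailed for b: {B, C}

{B, C}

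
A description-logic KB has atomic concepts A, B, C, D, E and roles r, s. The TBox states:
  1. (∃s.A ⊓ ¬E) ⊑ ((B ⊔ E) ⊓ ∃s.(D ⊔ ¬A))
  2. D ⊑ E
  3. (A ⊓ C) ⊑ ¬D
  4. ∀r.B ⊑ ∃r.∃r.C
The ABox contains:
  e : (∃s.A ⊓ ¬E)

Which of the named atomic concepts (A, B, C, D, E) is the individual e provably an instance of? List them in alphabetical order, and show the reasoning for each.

1. e : A?  L(e) = {(∃s.A ⊓ ¬E)} ∪ {¬A}
   apply at e: (∃s.A ⊓ ¬E)⊑((B ⊔ E) ⊓ ∃s.(D ⊔ ¬A))
   open: L(e) ⊇ {B, ¬A, ¬D, ¬E, ∃r.¬B, …} (+ ∃-successors) — e ∉ A possible
2. e : B?  L(e) = {(∃s.A ⊓ ¬E)} ∪ {¬B}
   clash {E, ¬E} at e — e ∈ B
3. e : C?  L(e) = {(∃s.A ⊓ ¬E)} ∪ {¬C}
   apply at e: (∃s.A ⊓ ¬E)⊑((B ⊔ E) ⊓ ∃s.(D ⊔ ¬A))
   open: L(e) ⊇ {B, ¬C, ¬D, ¬E, ∃r.¬B, …} (+ ∃-successors) — e ∉ C possible
4. e : D?  L(e) = {(∃s.A ⊓ ¬E)} ∪ {¬D}
   apply at e: (∃s.A ⊓ ¬E)⊑((B ⊔ E) ⊓ ∃s.(D ⊔ ¬A))
   open: L(e) ⊇ {B, ¬D, ¬E, ∃r.¬B, ∃s.(D ⊔ ¬A), …} (+ ∃-successors) — e ∉ D possible
5. e : E?  L(e) = {(∃s.A ⊓ ¬E)} ∪ {¬E}
   apply at e: (∃s.A ⊓ ¬E)⊑((B ⊔ E) ⊓ ∃s.(D ⊔ ¬A))
   open: L(e) ⊇ {B, ¬D, ¬E, ∃r.¬B, ∃s.(D ⊔ ¬A), …} (+ ∃-successors) — e ∉ E possible
6. Entailed for e: {B}

{B}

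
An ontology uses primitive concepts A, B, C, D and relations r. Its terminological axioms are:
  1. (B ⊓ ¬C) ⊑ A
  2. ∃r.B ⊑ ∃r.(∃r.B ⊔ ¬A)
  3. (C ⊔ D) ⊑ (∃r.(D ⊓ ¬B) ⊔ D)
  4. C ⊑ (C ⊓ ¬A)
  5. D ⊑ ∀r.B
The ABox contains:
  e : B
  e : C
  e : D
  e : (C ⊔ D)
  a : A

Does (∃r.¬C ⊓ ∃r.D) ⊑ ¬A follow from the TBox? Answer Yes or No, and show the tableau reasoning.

No

1. (∃r.¬C ⊓ ∃r.D) ⊑ ¬A  ⇔  ((∃r.¬C ⊓ ∃r.D) ⊓ A) unsat w.r.t. T
   open: L(x₀) ⊇ {A, ¬C, ¬D, ∀r.¬B, ∃r.D, …} (+ ∃-successors)
2. Hence (∃r.¬C ⊓ ∃r.D) ⊑ ¬A: not entailed.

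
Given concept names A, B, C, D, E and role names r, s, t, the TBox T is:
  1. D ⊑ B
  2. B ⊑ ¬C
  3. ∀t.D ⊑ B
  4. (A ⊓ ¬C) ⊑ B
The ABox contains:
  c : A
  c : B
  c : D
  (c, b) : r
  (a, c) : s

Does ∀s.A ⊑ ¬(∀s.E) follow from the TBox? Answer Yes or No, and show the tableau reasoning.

No

1. ∀s.A ⊑ ¬(∀s.E)  ⇔  (∀s.A ⊓ ∀s.E) unsat w.r.t. T
   open: L(x₀) ⊇ {¬A, ¬B, ¬D, ∀s.A, ∀s.E, …} (+ ∃-successors)
2. Hence ∀s.A ⊑ ¬(∀s.E): not entailed.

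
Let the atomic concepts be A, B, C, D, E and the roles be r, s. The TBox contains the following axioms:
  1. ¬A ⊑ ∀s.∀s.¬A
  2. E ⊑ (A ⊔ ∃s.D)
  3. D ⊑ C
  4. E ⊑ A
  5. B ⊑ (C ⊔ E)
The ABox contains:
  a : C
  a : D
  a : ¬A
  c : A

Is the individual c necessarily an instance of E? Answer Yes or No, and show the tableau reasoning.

No

1. c : E?  L(c) = {A} ∪ {¬E}
   open: L(c) ⊇ {A, ¬B, ¬D, ¬E} — c ∉ E possible
2. Hence c : E: not entailed.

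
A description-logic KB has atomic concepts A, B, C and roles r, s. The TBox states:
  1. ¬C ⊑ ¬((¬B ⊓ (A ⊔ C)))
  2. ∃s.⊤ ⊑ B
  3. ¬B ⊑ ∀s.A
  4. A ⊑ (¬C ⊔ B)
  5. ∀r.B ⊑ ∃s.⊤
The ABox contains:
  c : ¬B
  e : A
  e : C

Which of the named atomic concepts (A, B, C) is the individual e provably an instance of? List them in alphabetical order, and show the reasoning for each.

1. e : A?  L(e) = {A, C} ∪ {¬A}
   clash {A, ¬A} at e — e ∈ A
2. e : B?  L(e) = {A, C} ∪ {¬B}
   clash {B, ¬B} at e — e ∈ B
3. e : C?  L(e) = {A, C} ∪ {¬C}
   clash {C, ¬C} at e — e ∈ C
4. Entailed for e: {A, B, C}

{A, B, C}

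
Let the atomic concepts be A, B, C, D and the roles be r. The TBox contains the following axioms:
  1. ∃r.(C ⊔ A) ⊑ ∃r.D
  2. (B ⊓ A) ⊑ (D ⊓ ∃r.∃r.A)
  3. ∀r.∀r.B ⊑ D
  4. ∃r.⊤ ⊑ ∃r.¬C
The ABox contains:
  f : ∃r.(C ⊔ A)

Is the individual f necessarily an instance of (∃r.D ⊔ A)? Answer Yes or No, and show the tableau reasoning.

1. f : (∃r.D ⊔ A)?  L(f) = {∃r.(C ⊔ A)} ∪ {(∀r.¬D ⊓ ¬A)}
   clash {D, ¬D} at an ∃-successor — f ∈ (∃r.D ⊔ A)
2. Hence f : (∃r.D ⊔ A): entailed.

Yes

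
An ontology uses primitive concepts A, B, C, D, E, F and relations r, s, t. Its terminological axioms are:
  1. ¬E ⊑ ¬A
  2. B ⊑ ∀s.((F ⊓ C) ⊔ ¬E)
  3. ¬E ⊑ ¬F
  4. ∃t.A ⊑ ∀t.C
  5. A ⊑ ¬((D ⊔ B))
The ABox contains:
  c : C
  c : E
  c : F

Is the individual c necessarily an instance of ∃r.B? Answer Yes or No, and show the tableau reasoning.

1. c : ∃r.B?  L(c) = {C, E, F} ∪ {∀r.¬B}
   open: L(c) ⊇ {C, E, F, ¬A, ¬B, …} — c ∉ ∃r.B possible
2. Hence c : ∃r.B: not entailed.

No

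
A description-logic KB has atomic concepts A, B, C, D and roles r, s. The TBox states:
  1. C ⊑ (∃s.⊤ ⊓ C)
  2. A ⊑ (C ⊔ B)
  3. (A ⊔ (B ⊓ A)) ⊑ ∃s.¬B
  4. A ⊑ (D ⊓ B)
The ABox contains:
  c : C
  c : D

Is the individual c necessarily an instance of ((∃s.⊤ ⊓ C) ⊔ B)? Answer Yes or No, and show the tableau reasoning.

1. c : ((∃s.⊤ ⊓ C) ⊔ B)?  L(c) = {C, D} ∪ {((∀s.⊥ ⊔ ¬C) ⊓ ¬B)}
   clash {B, ¬B} at c — c ∈ ((∃s.⊤ ⊓ C) ⊔ B)
2. Hence c : ((∃s.⊤ ⊓ C) ⊔ B): entailed.

Yes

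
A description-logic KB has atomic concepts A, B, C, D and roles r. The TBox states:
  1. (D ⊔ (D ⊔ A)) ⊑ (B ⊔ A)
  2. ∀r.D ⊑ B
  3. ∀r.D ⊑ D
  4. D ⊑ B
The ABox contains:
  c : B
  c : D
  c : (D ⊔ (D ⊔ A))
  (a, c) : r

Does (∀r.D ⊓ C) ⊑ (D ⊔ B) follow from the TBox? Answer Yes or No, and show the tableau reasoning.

1. (∀r.D ⊓ C) ⊑ (D ⊔ B)  ⇔  ((∀r.D ⊓ C) ⊓ (¬D ⊓ ¬B)) unsat w.r.t. T
   all branches close; clash {B, ¬B} at x₀
2. Hence (∀r.D ⊓ C) ⊑ (D ⊔ B): entailed.

Yes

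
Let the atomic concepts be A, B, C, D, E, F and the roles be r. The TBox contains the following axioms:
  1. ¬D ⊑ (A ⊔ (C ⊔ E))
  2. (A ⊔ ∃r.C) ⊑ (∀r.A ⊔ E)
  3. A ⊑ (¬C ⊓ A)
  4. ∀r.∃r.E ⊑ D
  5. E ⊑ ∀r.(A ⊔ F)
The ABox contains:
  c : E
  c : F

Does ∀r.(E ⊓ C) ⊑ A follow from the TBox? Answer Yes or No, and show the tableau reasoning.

No

1. ∀r.(E ⊓ C) ⊑ A  ⇔  (∀r.(E ⊓ C) ⊓ ¬A) unsat w.r.t. T
   open: L(x₀) ⊇ {D, ¬A, ¬E, ∀r.(E ⊓ C), ∀r.¬C}
2. Hence ∀r.(E ⊓ C) ⊑ A: not entailed.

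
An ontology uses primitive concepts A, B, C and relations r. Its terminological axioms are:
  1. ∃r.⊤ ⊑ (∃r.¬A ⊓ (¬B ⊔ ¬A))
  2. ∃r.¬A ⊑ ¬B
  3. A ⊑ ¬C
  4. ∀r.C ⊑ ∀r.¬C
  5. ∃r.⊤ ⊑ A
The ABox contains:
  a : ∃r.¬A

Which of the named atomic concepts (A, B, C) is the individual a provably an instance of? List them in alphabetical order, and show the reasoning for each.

1. a : A?  L(a) = {∃r.¬A} ∪ {¬A}
   clash {A, ¬A} at a — a ∈ A
2. a : B?  L(a) = {∃r.¬A} ∪ {¬B}
   open: L(a) ⊇ {A, ¬B, ¬C, ∃r.¬A, ∃r.¬C} (+ ∃-successors) — a ∉ B possible
3. a : C?  L(a) = {∃r.¬A} ∪ {¬C}
   apply at a: ∃r.¬A⊑¬B
   open: L(a) ⊇ {A, ¬B, ¬C, ∃r.¬A, ∃r.¬C} (+ ∃-successors) — a ∉ C possible
4. Entailed for a: {A}

{A}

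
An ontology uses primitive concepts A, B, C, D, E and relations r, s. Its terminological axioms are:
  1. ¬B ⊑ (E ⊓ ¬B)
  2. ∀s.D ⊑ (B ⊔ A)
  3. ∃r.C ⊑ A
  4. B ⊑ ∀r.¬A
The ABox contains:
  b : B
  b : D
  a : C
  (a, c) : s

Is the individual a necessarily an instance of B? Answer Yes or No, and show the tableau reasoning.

No

1. a : B?  L(a) = {C} ∪ {¬B}
   apply at a: ¬B⊑(E ⊓ ¬B)
   open: L(a) ⊇ {C, E, ¬B, ∀r.¬C, ∃s.¬D} (+ ∃-successors) — a ∉ B possible
2. Hence a : B: not entailed.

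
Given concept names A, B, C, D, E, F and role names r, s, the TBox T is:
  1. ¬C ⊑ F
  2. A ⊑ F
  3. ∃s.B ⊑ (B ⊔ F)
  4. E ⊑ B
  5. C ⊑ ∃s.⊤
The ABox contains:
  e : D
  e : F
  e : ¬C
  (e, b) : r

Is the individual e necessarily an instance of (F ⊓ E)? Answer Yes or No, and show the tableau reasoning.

No

1. e : (F ⊓ E)?  L(e) = {D, F, ¬C} ∪ {(¬F ⊔ ¬E)}
   open: L(e) ⊇ {D, F, ¬C, ¬E, ∀s.¬B} — e ∉ (F ⊓ E) possible
2. Hence e : (F ⊓ E): not entailed.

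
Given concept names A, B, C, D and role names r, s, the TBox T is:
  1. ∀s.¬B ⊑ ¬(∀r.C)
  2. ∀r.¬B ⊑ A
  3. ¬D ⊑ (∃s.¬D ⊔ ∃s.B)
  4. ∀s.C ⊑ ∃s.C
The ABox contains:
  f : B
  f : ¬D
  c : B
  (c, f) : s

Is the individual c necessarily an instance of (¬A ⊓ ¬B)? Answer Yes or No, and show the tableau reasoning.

No

1. c : (¬A ⊓ ¬B)?  L(c) = {B} ∪ {(A ⊔ B)}
   open: L(c) ⊇ {B, D, ∃r.B, ∃s.B, ∃s.¬C} (+ ∃-successors) — c ∉ (¬A ⊓ ¬B) possible
2. Hence c : (¬A ⊓ ¬B): not entailed.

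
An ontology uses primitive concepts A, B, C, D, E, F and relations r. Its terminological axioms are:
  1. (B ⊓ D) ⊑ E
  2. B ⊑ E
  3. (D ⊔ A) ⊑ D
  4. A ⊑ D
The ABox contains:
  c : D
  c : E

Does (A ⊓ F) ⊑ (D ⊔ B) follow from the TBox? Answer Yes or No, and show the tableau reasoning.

Yes

1. (A ⊓ F) ⊑ (D ⊔ B)  ⇔  ((A ⊓ F) ⊓ (¬D ⊓ ¬B)) unsat w.r.t. T
   all branches close; clash {D, ¬D} at x₀
2. Hence (A ⊓ F) ⊑ (D ⊔ B): entailed.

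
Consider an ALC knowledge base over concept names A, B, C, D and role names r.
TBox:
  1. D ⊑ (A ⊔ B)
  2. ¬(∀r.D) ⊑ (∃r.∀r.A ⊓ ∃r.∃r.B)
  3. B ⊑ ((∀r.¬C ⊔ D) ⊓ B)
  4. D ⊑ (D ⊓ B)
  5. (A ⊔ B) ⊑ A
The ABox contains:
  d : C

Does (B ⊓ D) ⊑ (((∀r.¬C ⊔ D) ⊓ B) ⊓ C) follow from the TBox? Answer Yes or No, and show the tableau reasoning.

1. (B ⊓ D) ⊑ (((∀r.¬C ⊔ D) ⊓ B) ⊓ C)  ⇔  ((B ⊓ D) ⊓ (((∃r.C ⊓ ¬D) ⊔ ¬B) ⊔ ¬C)) unsat w.r.t. T
   apply at x₀: D⊑(A ⊔ B); B⊑((∀r.¬C ⊔ D) ⊓ B); D⊑(D ⊓ B)
   open: L(x₀) ⊇ {A, B, D, ¬C, ∀r.D}
2. Hence (B ⊓ D) ⊑ (((∀r.¬C ⊔ D) ⊓ B) ⊓ C): not entailed.

No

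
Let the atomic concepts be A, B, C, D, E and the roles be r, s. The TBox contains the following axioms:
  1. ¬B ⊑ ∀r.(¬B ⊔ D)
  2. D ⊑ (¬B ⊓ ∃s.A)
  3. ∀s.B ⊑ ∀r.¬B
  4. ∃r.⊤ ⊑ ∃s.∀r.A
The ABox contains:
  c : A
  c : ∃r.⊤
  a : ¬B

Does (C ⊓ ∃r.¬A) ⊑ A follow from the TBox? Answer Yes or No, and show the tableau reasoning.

No

1. (C ⊓ ∃r.¬A) ⊑ A  ⇔  ((C ⊓ ∃r.¬A) ⊓ ¬A) unsat w.r.t. T
   open: L(x₀) ⊇ {B, C, ¬A, ¬D, ∃r.¬A, …} (+ ∃-successors)
2. Hence (C ⊓ ∃r.¬A) ⊑ A: not entailed.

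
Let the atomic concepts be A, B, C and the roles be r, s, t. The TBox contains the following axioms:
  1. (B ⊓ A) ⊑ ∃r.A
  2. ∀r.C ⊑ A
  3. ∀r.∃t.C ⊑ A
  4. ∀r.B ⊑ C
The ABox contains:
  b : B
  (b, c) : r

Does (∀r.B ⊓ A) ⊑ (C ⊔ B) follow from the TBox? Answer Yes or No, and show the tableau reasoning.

Yes

1. (∀r.B ⊓ A) ⊑ (C ⊔ B)  ⇔  ((∀r.B ⊓ A) ⊓ (¬C ⊓ ¬B)) unsat w.r.t. T
   all branches close; clash {C, ¬C} at x₀
2. Hence (∀r.B ⊓ A) ⊑ (C ⊔ B): entailed.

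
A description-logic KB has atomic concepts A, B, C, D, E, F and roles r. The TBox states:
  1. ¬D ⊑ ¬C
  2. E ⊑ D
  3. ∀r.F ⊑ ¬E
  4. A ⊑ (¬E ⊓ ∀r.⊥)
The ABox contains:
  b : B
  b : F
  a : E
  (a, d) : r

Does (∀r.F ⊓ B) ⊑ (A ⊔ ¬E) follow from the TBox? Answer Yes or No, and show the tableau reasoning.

1. (∀r.F ⊓ B) ⊑ (A ⊔ ¬E)  ⇔  ((∀r.F ⊓ B) ⊓ (¬A ⊓ E)) unsat w.r.t. T
   all branches close; clash {E, ¬E} at x₀
2. Hence (∀r.F ⊓ B) ⊑ (A ⊔ ¬E): entailed.

Yes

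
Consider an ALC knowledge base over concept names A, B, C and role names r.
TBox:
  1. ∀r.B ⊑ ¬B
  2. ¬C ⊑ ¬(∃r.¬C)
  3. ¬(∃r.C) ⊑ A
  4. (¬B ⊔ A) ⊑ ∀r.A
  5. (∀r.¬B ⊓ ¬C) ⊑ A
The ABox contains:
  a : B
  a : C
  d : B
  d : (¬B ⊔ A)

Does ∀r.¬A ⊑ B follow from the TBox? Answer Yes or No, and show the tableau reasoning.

No

1. ∀r.¬A ⊑ B  ⇔  (∀r.¬A ⊓ ¬B) unsat w.r.t. T
   open: L(x₀) ⊇ {A, C, ¬B, ∀r.A, ∀r.¬A}
2. Hence ∀r.¬A ⊑ B: not entailed.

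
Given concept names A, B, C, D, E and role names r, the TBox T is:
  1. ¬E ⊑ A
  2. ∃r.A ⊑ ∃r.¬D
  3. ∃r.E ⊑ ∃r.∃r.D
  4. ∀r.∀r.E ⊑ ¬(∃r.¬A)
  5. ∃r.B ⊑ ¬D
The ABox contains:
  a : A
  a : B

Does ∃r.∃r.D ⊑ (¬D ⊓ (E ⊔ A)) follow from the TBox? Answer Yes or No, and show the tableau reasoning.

1. ∃r.∃r.D ⊑ (¬D ⊓ (E ⊔ A))  ⇔  (∃r.∃r.D ⊓ (D ⊔ (¬E ⊓ ¬A))) unsat w.r.t. T
   open: L(x₀) ⊇ {D, E, ∀r.¬A, ∀r.¬B, ∃r.∃r.D, …} (+ ∃-successors)
2. Hence ∃r.∃r.D ⊑ (¬D ⊓ (E ⊔ A)): not entailed.

No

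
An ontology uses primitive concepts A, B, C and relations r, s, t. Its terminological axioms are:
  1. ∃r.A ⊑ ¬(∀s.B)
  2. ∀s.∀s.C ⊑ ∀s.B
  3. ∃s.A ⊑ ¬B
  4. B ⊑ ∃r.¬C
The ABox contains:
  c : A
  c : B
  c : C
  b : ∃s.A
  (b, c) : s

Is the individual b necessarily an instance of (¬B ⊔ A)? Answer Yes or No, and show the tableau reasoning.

Yes

1. b : (¬B ⊔ A)?  L(b) = {∃s.A} ∪ {(B ⊓ ¬A)}
   clash {B, ¬B} at b — b ∈ (¬B ⊔ A)
2. Hence b : (¬B ⊔ A): entailed.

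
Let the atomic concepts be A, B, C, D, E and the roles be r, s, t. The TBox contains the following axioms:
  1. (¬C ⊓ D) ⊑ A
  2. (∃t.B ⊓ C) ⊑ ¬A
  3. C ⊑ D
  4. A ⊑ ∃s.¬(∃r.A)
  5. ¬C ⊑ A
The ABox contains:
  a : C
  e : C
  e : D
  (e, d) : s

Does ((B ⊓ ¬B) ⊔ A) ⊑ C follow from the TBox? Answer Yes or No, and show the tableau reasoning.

1. ((B ⊓ ¬B) ⊔ A) ⊑ C  ⇔  (((B ⊓ ¬B) ⊔ A) ⊓ ¬C) unsat w.r.t. T
   apply at x₀: ¬C⊑A
   open: L(x₀) ⊇ {A, ¬C, ∃s.∀r.¬A} (+ ∃-successors)
2. Hence ((B ⊓ ¬B) ⊔ A) ⊑ C: not entailed.

No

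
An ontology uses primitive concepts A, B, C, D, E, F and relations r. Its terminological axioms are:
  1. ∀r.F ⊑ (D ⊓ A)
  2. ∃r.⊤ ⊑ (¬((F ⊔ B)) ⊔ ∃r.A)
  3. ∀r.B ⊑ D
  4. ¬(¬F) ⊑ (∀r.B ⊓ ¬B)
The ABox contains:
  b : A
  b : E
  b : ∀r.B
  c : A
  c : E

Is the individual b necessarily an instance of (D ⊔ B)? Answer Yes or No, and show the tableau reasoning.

1. b : (D ⊔ B)?  L(b) = {A, E, ∀r.B} ∪ {(¬D ⊓ ¬B)}
   clash {D, ¬D} at b — b ∈ (D ⊔ B)
2. Hence b : (D ⊔ B): entailed.

Yes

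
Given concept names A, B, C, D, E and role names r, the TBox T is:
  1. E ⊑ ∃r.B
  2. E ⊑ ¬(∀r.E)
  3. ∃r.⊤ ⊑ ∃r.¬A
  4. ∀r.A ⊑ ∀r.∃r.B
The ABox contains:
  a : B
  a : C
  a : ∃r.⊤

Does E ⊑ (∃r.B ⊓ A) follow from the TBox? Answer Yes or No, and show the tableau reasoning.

1. E ⊑ (∃r.B ⊓ A)  ⇔  (E ⊓ (∀r.¬B ⊔ ¬A)) unsat w.r.t. T
   apply at x₀: E⊑∃r.B; E⊑¬(∀r.E)
   open: L(x₀) ⊇ {E, ¬A, ∃r.B, ∃r.¬A, ∃r.¬E} (+ ∃-successors)
2. Hence E ⊑ (∃r.B ⊓ A): not entailed.

No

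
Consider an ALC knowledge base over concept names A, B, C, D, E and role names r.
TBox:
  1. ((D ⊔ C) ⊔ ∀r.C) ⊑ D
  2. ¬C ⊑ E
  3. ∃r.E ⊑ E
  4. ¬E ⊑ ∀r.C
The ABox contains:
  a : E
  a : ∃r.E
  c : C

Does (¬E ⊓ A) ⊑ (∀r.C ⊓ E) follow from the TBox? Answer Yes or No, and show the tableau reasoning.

No

1. (¬E ⊓ A) ⊑ (∀r.C ⊓ E)  ⇔  ((¬E ⊓ A) ⊓ (∃r.¬C ⊔ ¬E)) unsat w.r.t. T
   apply at x₀: ¬E⊑∀r.C
   open: L(x₀) ⊇ {A, C, D, ¬E, ∀r.C, …}
2. Hence (¬E ⊓ A) ⊑ (∀r.C ⊓ E): not entailed.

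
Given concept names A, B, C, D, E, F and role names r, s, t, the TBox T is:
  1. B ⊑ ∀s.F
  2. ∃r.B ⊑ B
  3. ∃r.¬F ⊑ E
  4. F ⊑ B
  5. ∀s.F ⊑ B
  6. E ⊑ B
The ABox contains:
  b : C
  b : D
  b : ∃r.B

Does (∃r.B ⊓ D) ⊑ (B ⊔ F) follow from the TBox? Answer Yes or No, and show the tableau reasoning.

1. (∃r.B ⊓ D) ⊑ (B ⊔ F)  ⇔  ((∃r.B ⊓ D) ⊓ (¬B ⊓ ¬F)) unsat w.r.t. T
   all branches close; clash {B, ¬B} at x₀
2. Hence (∃r.B ⊓ D) ⊑ (B ⊔ F): entailed.

Yes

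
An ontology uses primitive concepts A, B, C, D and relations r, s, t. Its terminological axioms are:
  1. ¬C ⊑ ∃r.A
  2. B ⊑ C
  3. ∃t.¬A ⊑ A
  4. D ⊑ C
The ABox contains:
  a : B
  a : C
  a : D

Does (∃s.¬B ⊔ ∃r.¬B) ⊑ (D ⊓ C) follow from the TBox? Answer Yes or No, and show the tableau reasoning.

No

1. (∃s.¬B ⊔ ∃r.¬B) ⊑ (D ⊓ C)  ⇔  ((∃s.¬B ⊔ ∃r.¬B) ⊓ (¬D ⊔ ¬C)) unsat w.r.t. T
   open: L(x₀) ⊇ {C, ¬D, ∀t.A, ∃s.¬B} (+ ∃-successors)
2. Hence (∃s.¬B ⊔ ∃r.¬B) ⊑ (D ⊓ C): not entailed.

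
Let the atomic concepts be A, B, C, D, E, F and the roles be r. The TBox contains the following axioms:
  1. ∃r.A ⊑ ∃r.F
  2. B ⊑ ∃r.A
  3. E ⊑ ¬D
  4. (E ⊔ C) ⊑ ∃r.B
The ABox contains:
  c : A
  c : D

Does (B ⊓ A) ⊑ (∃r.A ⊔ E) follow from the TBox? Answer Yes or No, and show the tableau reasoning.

Yes

1. (B ⊓ A) ⊑ (∃r.A ⊔ E)  ⇔  ((B ⊓ A) ⊓ (∀r.¬A ⊓ ¬E)) unsat w.r.t. T
   all branches close; clash {A, ¬A} at an ∃-successor
2. Hence (B ⊓ A) ⊑ (∃r.A ⊔ E): entailed.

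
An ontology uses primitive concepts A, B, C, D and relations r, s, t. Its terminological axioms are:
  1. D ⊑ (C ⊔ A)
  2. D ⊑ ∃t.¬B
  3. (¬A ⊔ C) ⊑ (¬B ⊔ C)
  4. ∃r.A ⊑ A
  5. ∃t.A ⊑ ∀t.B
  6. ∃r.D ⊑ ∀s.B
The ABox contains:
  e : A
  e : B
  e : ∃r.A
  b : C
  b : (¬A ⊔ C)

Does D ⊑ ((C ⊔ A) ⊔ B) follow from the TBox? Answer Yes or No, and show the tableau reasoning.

Yes

1. D ⊑ ((C ⊔ A) ⊔ B)  ⇔  (D ⊓ ((¬C ⊓ ¬A) ⊓ ¬B)) unsat w.r.t. T
   all branches close; clash {A, ¬A} at x₀
2. Hence D ⊑ ((C ⊔ A) ⊔ B): entailed.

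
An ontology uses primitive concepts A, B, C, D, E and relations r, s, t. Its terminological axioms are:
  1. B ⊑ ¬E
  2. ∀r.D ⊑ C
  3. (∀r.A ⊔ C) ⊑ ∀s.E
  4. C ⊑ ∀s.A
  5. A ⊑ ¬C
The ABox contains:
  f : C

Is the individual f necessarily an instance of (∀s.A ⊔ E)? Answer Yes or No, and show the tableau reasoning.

Yes

1. f : (∀s.A ⊔ E)?  L(f) = {C} ∪ {(∃s.¬A ⊓ ¬E)}
   clash {C, ¬C} at f — f ∈ (∀s.A ⊔ E)
2. Hence f : (∀s.A ⊔ E): entailed.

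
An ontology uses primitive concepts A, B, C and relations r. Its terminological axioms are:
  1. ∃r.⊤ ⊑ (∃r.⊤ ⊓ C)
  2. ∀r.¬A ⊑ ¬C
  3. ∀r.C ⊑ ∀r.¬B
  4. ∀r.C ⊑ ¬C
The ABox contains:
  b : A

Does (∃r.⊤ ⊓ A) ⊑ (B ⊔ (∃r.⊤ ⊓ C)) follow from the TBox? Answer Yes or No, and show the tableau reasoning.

Yes

1. (∃r.⊤ ⊓ A) ⊑ (B ⊔ (∃r.⊤ ⊓ C))  ⇔  ((∃r.⊤ ⊓ A) ⊓ (¬B ⊓ (∀r.⊥ ⊔ ¬C))) unsat w.r.t. T
   all branches close; clash {C, ¬C} at x₀
2. Hence (∃r.⊤ ⊓ A) ⊑ (B ⊔ (∃r.⊤ ⊓ C)): entailed.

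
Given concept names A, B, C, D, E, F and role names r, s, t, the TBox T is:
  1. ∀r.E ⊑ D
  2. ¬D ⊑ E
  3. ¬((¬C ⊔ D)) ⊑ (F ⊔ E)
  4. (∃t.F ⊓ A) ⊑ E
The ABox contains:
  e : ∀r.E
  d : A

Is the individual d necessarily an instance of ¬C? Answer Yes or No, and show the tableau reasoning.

1. d : ¬C?  L(d) = {A} ∪ {C}
   open: L(d) ⊇ {A, C, D, ∀t.¬F} — d ∉ ¬C possible
2. Hence d : ¬C: not entailed.

No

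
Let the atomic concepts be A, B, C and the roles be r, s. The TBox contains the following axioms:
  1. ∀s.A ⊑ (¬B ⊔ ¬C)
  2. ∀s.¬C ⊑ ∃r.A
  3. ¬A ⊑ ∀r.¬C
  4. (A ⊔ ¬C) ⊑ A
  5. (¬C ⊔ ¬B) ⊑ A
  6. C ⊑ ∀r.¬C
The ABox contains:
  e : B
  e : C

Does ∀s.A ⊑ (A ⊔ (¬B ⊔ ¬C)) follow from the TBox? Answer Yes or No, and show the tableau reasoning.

Yes

1. ∀s.A ⊑ (A ⊔ (¬B ⊔ ¬C))  ⇔  (∀s.A ⊓ (¬A ⊓ (B ⊓ C))) unsat w.r.t. T
   all branches close; clash {A, ¬A} at x₀
2. Hence ∀s.A ⊑ (A ⊔ (¬B ⊔ ¬C)): entailed.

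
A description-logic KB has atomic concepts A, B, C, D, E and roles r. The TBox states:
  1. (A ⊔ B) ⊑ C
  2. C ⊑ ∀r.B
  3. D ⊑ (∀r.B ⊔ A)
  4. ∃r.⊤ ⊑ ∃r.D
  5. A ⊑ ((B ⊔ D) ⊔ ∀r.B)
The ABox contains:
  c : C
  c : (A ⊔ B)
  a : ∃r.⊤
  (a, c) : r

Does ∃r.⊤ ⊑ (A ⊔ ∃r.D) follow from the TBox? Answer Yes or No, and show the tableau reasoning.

Yes

1. ∃r.⊤ ⊑ (A ⊔ ∃r.D)  ⇔  (∃r.⊤ ⊓ (¬A ⊓ ∀r.¬D)) unsat w.r.t. T
   all branches close; clash {D, ¬D} at an ∃-successor
2. Hence ∃r.⊤ ⊑ (A ⊔ ∃r.D): entailed.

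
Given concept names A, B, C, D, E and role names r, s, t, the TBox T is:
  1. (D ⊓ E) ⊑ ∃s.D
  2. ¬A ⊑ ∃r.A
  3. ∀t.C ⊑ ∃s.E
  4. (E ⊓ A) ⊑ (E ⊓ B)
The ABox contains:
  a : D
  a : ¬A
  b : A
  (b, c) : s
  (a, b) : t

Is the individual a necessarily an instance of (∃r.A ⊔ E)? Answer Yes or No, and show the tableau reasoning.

1. a : (∃r.A ⊔ E)?  L(a) = {D, ¬A} ∪ {(∀r.¬A ⊓ ¬E)}
   clash {E, ¬E} at a — a ∈ (∃r.A ⊔ E)
2. Hence a : (∃r.A ⊔ E): entailed.

Yes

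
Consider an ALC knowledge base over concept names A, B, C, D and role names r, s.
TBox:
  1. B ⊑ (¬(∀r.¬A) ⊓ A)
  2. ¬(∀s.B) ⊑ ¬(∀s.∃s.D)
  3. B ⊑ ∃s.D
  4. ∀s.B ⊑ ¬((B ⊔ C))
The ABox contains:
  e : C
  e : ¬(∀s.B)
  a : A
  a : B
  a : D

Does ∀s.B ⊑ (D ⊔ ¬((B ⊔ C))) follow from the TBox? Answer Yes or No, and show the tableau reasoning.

Yes

1. ∀s.B ⊑ (D ⊔ ¬((B ⊔ C)))  ⇔  (∀s.B ⊓ (¬D ⊓ (B ⊔ C))) unsat w.r.t. T
   all branches close; clash {C, ¬C} at x₀
2. Hence ∀s.B ⊑ (D ⊔ ¬((B ⊔ C))): entailed.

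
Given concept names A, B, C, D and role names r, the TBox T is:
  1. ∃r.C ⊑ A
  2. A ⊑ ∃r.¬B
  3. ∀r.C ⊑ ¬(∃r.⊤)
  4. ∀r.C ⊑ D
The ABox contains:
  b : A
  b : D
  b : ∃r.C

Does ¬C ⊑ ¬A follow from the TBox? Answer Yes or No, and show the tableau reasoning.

No

1. ¬C ⊑ ¬A  ⇔  (¬C ⊓ A) unsat w.r.t. T
   apply at x₀: A⊑∃r.¬B
   open: L(x₀) ⊇ {A, ¬C, ∃r.¬B, ∃r.¬C} (+ ∃-successors)
2. Hence ¬C ⊑ ¬A: not entailed.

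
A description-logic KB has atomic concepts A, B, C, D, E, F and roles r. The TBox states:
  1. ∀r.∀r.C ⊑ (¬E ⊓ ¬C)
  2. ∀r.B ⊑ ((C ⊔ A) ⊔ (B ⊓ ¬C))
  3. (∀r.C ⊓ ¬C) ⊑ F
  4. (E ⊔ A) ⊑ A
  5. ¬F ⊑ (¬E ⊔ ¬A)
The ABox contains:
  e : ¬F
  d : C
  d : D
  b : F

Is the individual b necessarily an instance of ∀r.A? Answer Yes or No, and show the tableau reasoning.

1. b : ∀r.A?  L(b) = {F} ∪ {∃r.¬A}
   open: L(b) ⊇ {F, ¬A, ¬E, ∃r.¬A, ∃r.¬B, …} (+ ∃-successors) — b ∉ ∀r.A possible
2. Hence b : ∀r.A: not entailed.

No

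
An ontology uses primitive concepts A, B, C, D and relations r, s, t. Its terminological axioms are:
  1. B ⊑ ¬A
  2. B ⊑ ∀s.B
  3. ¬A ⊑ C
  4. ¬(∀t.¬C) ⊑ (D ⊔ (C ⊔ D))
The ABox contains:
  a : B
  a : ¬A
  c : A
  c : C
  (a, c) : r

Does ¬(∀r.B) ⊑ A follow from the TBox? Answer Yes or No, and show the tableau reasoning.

1. ¬(∀r.B) ⊑ A  ⇔  (∃r.¬B ⊓ ¬A) unsat w.r.t. T
   apply at x₀: ¬A⊑C
   open: L(x₀) ⊇ {C, ¬A, ¬B, ∀t.¬C, ∃r.¬B} (+ ∃-successors)
2. Hence ¬(∀r.B) ⊑ A: not entailed.

No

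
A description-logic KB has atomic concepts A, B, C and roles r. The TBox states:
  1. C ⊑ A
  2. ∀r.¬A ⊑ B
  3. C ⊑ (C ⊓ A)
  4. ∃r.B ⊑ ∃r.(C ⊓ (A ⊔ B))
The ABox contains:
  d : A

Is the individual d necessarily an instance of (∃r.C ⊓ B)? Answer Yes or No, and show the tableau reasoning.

1. d : (∃r.C ⊓ B)?  L(d) = {A} ∪ {(∀r.¬C ⊔ ¬B)}
   open: L(d) ⊇ {A, ¬C, ∀r.¬B, ∀r.¬C, ∃r.A} (+ ∃-successors) — d ∉ (∃r.C ⊓ B) possible
2. Hence d : (∃r.C ⊓ B): not entailed.

No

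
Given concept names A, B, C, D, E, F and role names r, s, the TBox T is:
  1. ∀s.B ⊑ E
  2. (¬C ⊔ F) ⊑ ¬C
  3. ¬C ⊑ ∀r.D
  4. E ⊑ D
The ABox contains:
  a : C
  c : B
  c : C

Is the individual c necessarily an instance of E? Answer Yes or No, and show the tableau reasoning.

1. c : E?  L(c) = {B, C} ∪ {¬E}
   open: L(c) ⊇ {B, C, ¬E, ¬F, ∃s.¬B} (+ ∃-successors) — c ∉ E possible
2. Hence c : E: not entailed.

No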